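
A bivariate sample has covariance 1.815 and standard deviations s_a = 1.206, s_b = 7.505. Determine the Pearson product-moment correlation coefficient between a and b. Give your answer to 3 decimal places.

0.201

r = Cov(a,b) / (s_a · s_b) = 1.815 / (1.206 × 7.505)
  = 1.815 / 9.0510 ≈ 0.201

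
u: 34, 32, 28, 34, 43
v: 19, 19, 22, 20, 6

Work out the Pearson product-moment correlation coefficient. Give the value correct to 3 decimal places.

-0.950

n = 5, Σu = 171, Σv = 86, Σu² = 5969, Σv² = 1642, Σuv = 2808
nΣuv − ΣuΣv = 14040 − 14706 = -666
nΣu² − (Σu)² = 29845 − 29241 = 604; nΣv² − (Σv)² = 8210 − 7396 = 814
r = -666 / √(604 × 814) = -666 / 701.1819 ≈ -0.950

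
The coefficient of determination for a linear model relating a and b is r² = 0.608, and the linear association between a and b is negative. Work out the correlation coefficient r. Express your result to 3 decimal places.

-0.780

|r| = √0.608 = 0.780
The association is negative, so r = −0.780.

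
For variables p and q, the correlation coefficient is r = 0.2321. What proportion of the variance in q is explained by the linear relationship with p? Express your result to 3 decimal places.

r² = (0.2321)² = 0.054

0.054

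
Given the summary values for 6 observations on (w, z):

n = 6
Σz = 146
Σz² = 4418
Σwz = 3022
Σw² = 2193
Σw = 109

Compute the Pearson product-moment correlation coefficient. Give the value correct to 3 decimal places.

0.861

r = (nΣwz − ΣwΣz) / √[(nΣw² − (Σw)²)(nΣz² − (Σz)²)]
Numerator: 6×3022 − 109×146 = 2218
Denominator: √[(13158 − 11881)(26508 − 21316)] = √[1277 × 5192] = 2574.9144
r = 2218 / 2574.9144 ≈ 0.861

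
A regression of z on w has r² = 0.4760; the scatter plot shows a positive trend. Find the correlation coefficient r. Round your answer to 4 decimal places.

|r| = √0.4760 = 0.6899
The association is positive, so r = 0.6899.

0.6899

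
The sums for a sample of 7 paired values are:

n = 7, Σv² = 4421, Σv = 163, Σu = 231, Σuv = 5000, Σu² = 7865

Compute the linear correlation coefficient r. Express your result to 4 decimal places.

r = (nΣuv − ΣuΣv) / √[(nΣu² − (Σu)²)(nΣv² − (Σv)²)]
Numerator: 7×5000 − 231×163 = -2653
Denominator: √[(55055 − 53361)(30947 − 26569)] = √[1694 × 4378] = 2723.2943
r = -2653 / 2723.2943 ≈ -0.9742

-0.9742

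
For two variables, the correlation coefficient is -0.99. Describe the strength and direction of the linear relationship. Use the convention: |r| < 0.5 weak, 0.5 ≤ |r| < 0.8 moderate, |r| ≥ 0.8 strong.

strong negative

r = -0.99 < 0 so the relationship is negative.
|r| = 0.99, which falls in the strong range.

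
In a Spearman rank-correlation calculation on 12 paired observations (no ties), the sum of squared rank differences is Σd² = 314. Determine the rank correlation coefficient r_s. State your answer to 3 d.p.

-0.098

ρ = 1 − 6Σd² / [n(n²−1)] = 1 − 6×314 / (12×143)
  = 1 − 1884/1716 = 1 − 1.0979 ≈ -0.098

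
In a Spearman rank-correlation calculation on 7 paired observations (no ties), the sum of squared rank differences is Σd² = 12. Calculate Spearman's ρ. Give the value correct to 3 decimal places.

0.786

ρ = 1 − 6Σd² / [n(n²−1)] = 1 − 6×12 / (7×48)
  = 1 − 72/336 = 1 − 0.2143 ≈ 0.786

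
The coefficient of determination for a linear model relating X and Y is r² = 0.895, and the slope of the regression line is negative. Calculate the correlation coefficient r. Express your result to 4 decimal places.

|r| = √0.895 = 0.9460
The association is negative, so r = −0.9460.

-0.9460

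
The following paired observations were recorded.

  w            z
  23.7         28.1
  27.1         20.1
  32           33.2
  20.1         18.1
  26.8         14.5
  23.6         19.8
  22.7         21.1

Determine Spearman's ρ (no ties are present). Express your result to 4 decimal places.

0.3929

Rank w: 4, 6, 7, 1, 5, 3, 2
Rank z: 6, 4, 7, 2, 1, 3, 5
d = rank(w) − rank(z): -2, 2, 0, -1, 4, 0, -3; Σd² = 34
ρ = 1 − 6Σd² / [n(n²−1)] = 1 − 6×34 / (7×48) = 1 − 204/336 ≈ 0.3929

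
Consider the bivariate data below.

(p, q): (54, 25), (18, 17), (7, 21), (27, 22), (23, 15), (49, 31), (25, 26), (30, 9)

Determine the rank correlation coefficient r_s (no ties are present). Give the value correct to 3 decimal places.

0.405

Rank p: 8, 2, 1, 5, 3, 7, 4, 6
Rank q: 6, 3, 4, 5, 2, 8, 7, 1
d = rank(p) − rank(q): 2, -1, -3, 0, 1, -1, -3, 5; Σd² = 50
ρ = 1 − 6Σd² / [n(n²−1)] = 1 − 6×50 / (8×63) = 1 − 300/504 ≈ 0.405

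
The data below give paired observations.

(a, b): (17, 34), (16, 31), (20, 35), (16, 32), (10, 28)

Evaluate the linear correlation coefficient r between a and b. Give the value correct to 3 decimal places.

0.955

n = 5, Σa = 79, Σb = 160, Σa² = 1301, Σb² = 5150, Σab = 2566
nΣab − ΣaΣb = 12830 − 12640 = 190
nΣa² − (Σa)² = 6505 − 6241 = 264; nΣb² − (Σb)² = 25750 − 25600 = 150
r = 190 / √(264 × 150) = 190 / 198.9975 ≈ 0.955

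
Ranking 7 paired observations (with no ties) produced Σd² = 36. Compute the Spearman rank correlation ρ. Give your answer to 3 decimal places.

0.357

ρ = 1 − 6Σd² / [n(n²−1)] = 1 − 6×36 / (7×48)
  = 1 − 216/336 = 1 − 0.6429 ≈ 0.357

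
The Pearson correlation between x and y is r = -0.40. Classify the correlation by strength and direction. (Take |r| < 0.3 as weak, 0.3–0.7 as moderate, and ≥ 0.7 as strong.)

moderate negative

r = -0.40 < 0 so the relationship is negative.
|r| = 0.40, which falls in the moderate range.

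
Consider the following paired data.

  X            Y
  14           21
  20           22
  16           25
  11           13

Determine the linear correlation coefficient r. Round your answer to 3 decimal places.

n = 4, ΣX = 61, ΣY = 81, ΣX² = 973, ΣY² = 1719, ΣXY = 1277
nΣXY − ΣXΣY = 5108 − 4941 = 167
nΣX² − (ΣX)² = 3892 − 3721 = 171; nΣY² − (ΣY)² = 6876 − 6561 = 315
r = 167 / √(171 × 315) = 167 / 232.0883 ≈ 0.720

0.720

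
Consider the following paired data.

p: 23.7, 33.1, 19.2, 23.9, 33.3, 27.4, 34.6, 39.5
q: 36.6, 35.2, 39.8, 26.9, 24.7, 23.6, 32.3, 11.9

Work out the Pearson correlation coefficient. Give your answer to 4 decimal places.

n = 8, Σp = 234.7, Σq = 231, Σp² = 7214.21, Σq² = 7238.2, Σpq = 6496.39
nΣpq − ΣpΣq = 51971.12 − 54215.7 = -2244.58
nΣp² − (Σp)² = 57713.68 − 55084.09 = 2629.59; nΣq² − (Σq)² = 57905.6 − 53361 = 4544.6
r = -2244.58 / √(2629.59 × 4544.6) = -2244.58 / 3456.9401 ≈ -0.6493

-0.6493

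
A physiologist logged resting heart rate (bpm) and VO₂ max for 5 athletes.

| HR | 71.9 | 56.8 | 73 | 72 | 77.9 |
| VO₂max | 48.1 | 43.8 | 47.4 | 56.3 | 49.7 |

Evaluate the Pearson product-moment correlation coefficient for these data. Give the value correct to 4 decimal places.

n = 5, Σx = 351.6, Σy = 245.3, Σx² = 24977.26, Σy² = 12118.59, Σxy = 17331.66
nΣxy − ΣxΣy = 86658.3 − 86247.48 = 410.82
nΣx² − (Σx)² = 124886.3 − 123622.56 = 1263.74; nΣy² − (Σy)² = 60592.95 − 60172.09 = 420.86
r = 410.82 / √(1263.74 × 420.86) = 410.82 / 729.2857 ≈ 0.5633

0.5633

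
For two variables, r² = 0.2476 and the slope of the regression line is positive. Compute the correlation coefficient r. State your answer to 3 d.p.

|r| = √0.2476 = 0.498
The association is positive, so r = 0.498.

0.498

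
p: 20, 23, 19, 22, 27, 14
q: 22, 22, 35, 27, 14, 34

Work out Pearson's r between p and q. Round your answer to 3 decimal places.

n = 6, Σp = 125, Σq = 154, Σp² = 2699, Σq² = 4274, Σpq = 3059
nΣpq − ΣpΣq = 18354 − 19250 = -896
nΣp² − (Σp)² = 16194 − 15625 = 569; nΣq² − (Σq)² = 25644 − 23716 = 1928
r = -896 / √(569 × 1928) = -896 / 1047.3930 ≈ -0.855

-0.855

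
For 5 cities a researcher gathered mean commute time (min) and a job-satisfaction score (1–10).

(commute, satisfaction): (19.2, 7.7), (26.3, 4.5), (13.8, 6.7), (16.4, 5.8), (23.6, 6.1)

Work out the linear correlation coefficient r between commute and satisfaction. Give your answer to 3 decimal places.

n = 5, Σx = 99.3, Σy = 30.8, Σx² = 2076.69, Σy² = 195.28, Σxy = 597.73
nΣxy − ΣxΣy = 2988.65 − 3058.44 = -69.79
nΣx² − (Σx)² = 10383.45 − 9860.49 = 522.96; nΣy² − (Σy)² = 976.4 − 948.64 = 27.76
r = -69.79 / √(522.96 × 27.76) = -69.79 / 120.4880 ≈ -0.579

-0.579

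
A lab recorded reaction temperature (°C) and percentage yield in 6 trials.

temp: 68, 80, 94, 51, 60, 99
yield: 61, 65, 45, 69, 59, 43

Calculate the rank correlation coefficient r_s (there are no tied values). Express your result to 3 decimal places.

-0.771

Rank temp: 3, 4, 5, 1, 2, 6
Rank yield: 4, 5, 2, 6, 3, 1
d = rank(temp) − rank(yield): -1, -1, 3, -5, -1, 5; Σd² = 62
ρ = 1 − 6Σd² / [n(n²−1)] = 1 − 6×62 / (6×35) = 1 − 372/210 ≈ -0.771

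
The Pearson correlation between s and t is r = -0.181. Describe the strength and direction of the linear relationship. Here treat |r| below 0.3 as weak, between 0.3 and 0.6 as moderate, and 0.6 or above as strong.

weak negative

r = -0.181 < 0 so the relationship is negative.
|r| = 0.181, which falls in the weak range.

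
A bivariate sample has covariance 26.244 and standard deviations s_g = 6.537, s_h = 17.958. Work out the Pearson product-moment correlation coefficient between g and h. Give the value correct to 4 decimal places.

0.2236

r = Cov(g,h) / (s_g · s_h) = 26.244 / (6.537 × 17.958)
  = 26.244 / 117.3914 ≈ 0.2236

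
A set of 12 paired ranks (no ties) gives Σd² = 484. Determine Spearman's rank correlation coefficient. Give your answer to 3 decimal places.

ρ = 1 − 6Σd² / [n(n²−1)] = 1 − 6×484 / (12×143)
  = 1 − 2904/1716 = 1 − 1.6923 ≈ -0.692

-0.692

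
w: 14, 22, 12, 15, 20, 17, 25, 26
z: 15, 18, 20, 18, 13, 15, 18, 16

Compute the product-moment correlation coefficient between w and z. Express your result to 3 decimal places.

-0.162

n = 8, Σw = 151, Σz = 133, Σw² = 3039, Σz² = 2247, Σwz = 2497
nΣwz − ΣwΣz = 19976 − 20083 = -107
nΣw² − (Σw)² = 24312 − 22801 = 1511; nΣz² − (Σz)² = 17976 − 17689 = 287
r = -107 / √(1511 × 287) = -107 / 658.5264 ≈ -0.162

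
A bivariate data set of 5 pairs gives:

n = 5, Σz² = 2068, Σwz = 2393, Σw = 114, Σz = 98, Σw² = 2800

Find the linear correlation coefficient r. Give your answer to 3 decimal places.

r = (nΣwz − ΣwΣz) / √[(nΣw² − (Σw)²)(nΣz² − (Σz)²)]
Numerator: 5×2393 − 114×98 = 793
Denominator: √[(14000 − 12996)(10340 − 9604)] = √[1004 × 736] = 859.6185
r = 793 / 859.6185 ≈ 0.923

0.923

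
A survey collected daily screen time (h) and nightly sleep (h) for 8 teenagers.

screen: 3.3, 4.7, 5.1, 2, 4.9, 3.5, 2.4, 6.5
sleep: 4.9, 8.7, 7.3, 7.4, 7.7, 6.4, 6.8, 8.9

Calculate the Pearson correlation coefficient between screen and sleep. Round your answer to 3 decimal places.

0.595

n = 8, Σx = 32.4, Σy = 58.1, Σx² = 147.26, Σy² = 433.45, Σxy = 243.39
nΣxy − ΣxΣy = 1947.12 − 1882.44 = 64.68
nΣx² − (Σx)² = 1178.08 − 1049.76 = 128.32; nΣy² − (Σy)² = 3467.6 − 3375.61 = 91.99
r = 64.68 / √(128.32 × 91.99) = 64.68 / 108.6469 ≈ 0.595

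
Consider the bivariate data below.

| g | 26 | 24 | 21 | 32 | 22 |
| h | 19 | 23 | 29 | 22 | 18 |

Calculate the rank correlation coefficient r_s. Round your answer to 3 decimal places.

Rank g: 4, 3, 1, 5, 2
Rank h: 2, 4, 5, 3, 1
d = rank(g) − rank(h): 2, -1, -4, 2, 1; Σd² = 26
ρ = 1 − 6Σd² / [n(n²−1)] = 1 − 6×26 / (5×24) = 1 − 156/120 ≈ -0.300

-0.300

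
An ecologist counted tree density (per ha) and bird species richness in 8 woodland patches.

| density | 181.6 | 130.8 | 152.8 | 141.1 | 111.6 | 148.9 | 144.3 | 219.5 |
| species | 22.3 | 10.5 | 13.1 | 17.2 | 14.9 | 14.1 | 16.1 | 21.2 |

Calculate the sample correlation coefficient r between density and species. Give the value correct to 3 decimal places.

n = 8, Σx = 1230.6, Σy = 129.4, Σx² = 196972.76, Σy² = 2204.46, Σxy = 20590.64
nΣxy − ΣxΣy = 164725.12 − 159239.64 = 5485.48
nΣx² − (Σx)² = 1575782.08 − 1514376.36 = 61405.72; nΣy² − (Σy)² = 17635.68 − 16744.36 = 891.32
r = 5485.48 / √(61405.72 × 891.32) = 5485.48 / 7398.1178 ≈ 0.741

0.741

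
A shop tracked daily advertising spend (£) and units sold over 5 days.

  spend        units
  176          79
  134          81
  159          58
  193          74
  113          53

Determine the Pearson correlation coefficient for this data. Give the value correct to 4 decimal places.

n = 5, Σx = 775, Σy = 345, Σx² = 124231, Σy² = 24451, Σxy = 54251
nΣxy − ΣxΣy = 271255 − 267375 = 3880
nΣx² − (Σx)² = 621155 − 600625 = 20530; nΣy² − (Σy)² = 122255 − 119025 = 3230
r = 3880 / √(20530 × 3230) = 3880 / 8143.2119 ≈ 0.4765

0.4765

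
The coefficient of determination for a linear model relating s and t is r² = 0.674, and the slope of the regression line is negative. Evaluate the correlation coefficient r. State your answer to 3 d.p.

-0.821

|r| = √0.674 = 0.821
The association is negative, so r = −0.821.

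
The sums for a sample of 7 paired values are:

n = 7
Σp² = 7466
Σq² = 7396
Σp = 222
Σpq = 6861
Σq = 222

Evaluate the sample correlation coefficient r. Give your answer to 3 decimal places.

r = (nΣpq − ΣpΣq) / √[(nΣp² − (Σp)²)(nΣq² − (Σq)²)]
Numerator: 7×6861 − 222×222 = -1257
Denominator: √[(52262 − 49284)(51772 − 49284)] = √[2978 × 2488] = 2721.9963
r = -1257 / 2721.9963 ≈ -0.462

-0.462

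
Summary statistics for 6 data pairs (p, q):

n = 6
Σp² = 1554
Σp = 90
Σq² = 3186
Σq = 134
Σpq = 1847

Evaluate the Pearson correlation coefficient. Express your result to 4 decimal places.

r = (nΣpq − ΣpΣq) / √[(nΣp² − (Σp)²)(nΣq² − (Σq)²)]
Numerator: 6×1847 − 90×134 = -978
Denominator: √[(9324 − 8100)(19116 − 17956)] = √[1224 × 1160] = 1191.5704
r = -978 / 1191.5704 ≈ -0.8208

-0.8208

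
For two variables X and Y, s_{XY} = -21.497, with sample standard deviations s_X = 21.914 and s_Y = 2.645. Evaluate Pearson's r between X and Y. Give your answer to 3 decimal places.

r = Cov(X,Y) / (s_X · s_Y) = -21.497 / (21.914 × 2.645)
  = -21.497 / 57.9625 ≈ -0.371

-0.371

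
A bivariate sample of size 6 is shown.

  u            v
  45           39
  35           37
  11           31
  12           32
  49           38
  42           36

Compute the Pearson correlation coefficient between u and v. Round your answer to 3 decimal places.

0.955

n = 6, Σu = 194, Σv = 213, Σu² = 7680, Σv² = 7615, Σuv = 7149
nΣuv − ΣuΣv = 42894 − 41322 = 1572
nΣu² − (Σu)² = 46080 − 37636 = 8444; nΣv² − (Σv)² = 45690 − 45369 = 321
r = 1572 / √(8444 × 321) = 1572 / 1646.3669 ≈ 0.955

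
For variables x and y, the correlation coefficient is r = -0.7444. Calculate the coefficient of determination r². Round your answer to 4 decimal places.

r² = (-0.7444)² = 0.5541

0.5541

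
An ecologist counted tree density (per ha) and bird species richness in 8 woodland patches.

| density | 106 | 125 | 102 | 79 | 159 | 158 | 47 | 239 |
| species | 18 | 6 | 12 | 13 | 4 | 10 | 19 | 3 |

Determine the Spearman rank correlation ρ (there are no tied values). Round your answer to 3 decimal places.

Rank density: 4, 5, 3, 2, 7, 6, 1, 8
Rank species: 7, 3, 5, 6, 2, 4, 8, 1
d = rank(density) − rank(species): -3, 2, -2, -4, 5, 2, -7, 7; Σd² = 160
ρ = 1 − 6Σd² / [n(n²−1)] = 1 − 6×160 / (8×63) = 1 − 960/504 ≈ -0.905

-0.905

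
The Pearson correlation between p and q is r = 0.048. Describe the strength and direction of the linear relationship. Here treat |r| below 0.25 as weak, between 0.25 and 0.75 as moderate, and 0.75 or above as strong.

weak positive

r = 0.048 > 0 so the relationship is positive.
|r| = 0.048, which falls in the weak range.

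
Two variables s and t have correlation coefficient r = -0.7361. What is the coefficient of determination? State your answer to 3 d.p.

r² = (-0.7361)² = 0.542

0.542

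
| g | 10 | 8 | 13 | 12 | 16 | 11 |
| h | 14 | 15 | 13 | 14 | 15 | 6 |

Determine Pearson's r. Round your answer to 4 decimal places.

n = 6, Σg = 70, Σh = 77, Σg² = 854, Σh² = 1047, Σgh = 903
nΣgh − ΣgΣh = 5418 − 5390 = 28
nΣg² − (Σg)² = 5124 − 4900 = 224; nΣh² − (Σh)² = 6282 − 5929 = 353
r = 28 / √(224 × 353) = 28 / 281.1974 ≈ 0.0996

0.0996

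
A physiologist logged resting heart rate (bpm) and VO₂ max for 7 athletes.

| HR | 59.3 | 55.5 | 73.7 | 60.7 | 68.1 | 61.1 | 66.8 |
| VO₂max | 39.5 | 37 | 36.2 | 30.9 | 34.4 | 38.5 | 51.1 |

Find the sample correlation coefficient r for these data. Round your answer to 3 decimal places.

0.121

n = 7, Σx = 445.2, Σy = 267.6, Σx² = 28545.98, Σy² = 10471.32, Σxy = 17047.89
nΣxy − ΣxΣy = 119335.23 − 119135.52 = 199.71
nΣx² − (Σx)² = 199821.86 − 198203.04 = 1618.82; nΣy² − (Σy)² = 73299.24 − 71609.76 = 1689.48
r = 199.71 / √(1618.82 × 1689.48) = 199.71 / 1653.7727 ≈ 0.121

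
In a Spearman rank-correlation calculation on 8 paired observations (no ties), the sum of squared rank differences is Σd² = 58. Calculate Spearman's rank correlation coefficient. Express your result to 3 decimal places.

ρ = 1 − 6Σd² / [n(n²−1)] = 1 − 6×58 / (8×63)
  = 1 − 348/504 = 1 − 0.6905 ≈ 0.310

0.310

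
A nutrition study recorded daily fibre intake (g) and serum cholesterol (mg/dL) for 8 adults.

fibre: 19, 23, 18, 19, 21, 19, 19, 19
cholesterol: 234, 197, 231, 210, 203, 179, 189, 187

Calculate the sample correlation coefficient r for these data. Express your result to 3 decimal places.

n = 8, Σx = 157, Σy = 1630, Σx² = 3099, Σy² = 334966, Σxy = 31933
nΣxy − ΣxΣy = 255464 − 255910 = -446
nΣx² − (Σx)² = 24792 − 24649 = 143; nΣy² − (Σy)² = 2679728 − 2656900 = 22828
r = -446 / √(143 × 22828) = -446 / 1806.7662 ≈ -0.247

-0.247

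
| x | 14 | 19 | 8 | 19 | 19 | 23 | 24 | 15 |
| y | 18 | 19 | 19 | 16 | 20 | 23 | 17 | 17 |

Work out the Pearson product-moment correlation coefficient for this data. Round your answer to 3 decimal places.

n = 8, Σx = 141, Σy = 149, Σx² = 2673, Σy² = 2809, Σxy = 2641
nΣxy − ΣxΣy = 21128 − 21009 = 119
nΣx² − (Σx)² = 21384 − 19881 = 1503; nΣy² − (Σy)² = 22472 − 22201 = 271
r = 119 / √(1503 × 271) = 119 / 638.2108 ≈ 0.186

0.186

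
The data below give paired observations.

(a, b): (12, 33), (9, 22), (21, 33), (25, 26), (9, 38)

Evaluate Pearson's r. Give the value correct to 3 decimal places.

n = 5, Σa = 76, Σb = 152, Σa² = 1372, Σb² = 4782, Σab = 2279
nΣab − ΣaΣb = 11395 − 11552 = -157
nΣa² − (Σa)² = 6860 − 5776 = 1084; nΣb² − (Σb)² = 23910 − 23104 = 806
r = -157 / √(1084 × 806) = -157 / 934.7213 ≈ -0.168

-0.168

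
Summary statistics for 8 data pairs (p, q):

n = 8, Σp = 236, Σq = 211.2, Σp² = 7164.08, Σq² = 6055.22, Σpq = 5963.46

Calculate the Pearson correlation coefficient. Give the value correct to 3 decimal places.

r = (nΣpq − ΣpΣq) / √[(nΣp² − (Σp)²)(nΣq² − (Σq)²)]
Numerator: 8×5963.46 − 236×211.2 = -2135.52
Denominator: √[(57312.64 − 55696)(48441.76 − 44605.44)] = √[1616.64 × 3836.32] = 2490.3711
r = -2135.52 / 2490.3711 ≈ -0.858

-0.858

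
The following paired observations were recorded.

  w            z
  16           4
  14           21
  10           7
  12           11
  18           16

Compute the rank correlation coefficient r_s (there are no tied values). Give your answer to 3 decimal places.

0.200

Rank w: 4, 3, 1, 2, 5
Rank z: 1, 5, 2, 3, 4
d = rank(w) − rank(z): 3, -2, -1, -1, 1; Σd² = 16
ρ = 1 − 6Σd² / [n(n²−1)] = 1 − 6×16 / (5×24) = 1 − 96/120 ≈ 0.200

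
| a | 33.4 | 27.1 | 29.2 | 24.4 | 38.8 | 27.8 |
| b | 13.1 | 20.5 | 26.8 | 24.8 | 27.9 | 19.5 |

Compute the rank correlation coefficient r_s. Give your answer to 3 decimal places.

Rank a: 5, 2, 4, 1, 6, 3
Rank b: 1, 3, 5, 4, 6, 2
d = rank(a) − rank(b): 4, -1, -1, -3, 0, 1; Σd² = 28
ρ = 1 − 6Σd² / [n(n²−1)] = 1 − 6×28 / (6×35) = 1 − 168/210 ≈ 0.200

0.200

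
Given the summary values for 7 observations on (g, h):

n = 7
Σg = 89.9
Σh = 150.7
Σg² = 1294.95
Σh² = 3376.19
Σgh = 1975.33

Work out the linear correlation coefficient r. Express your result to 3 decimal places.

0.293

r = (nΣgh − ΣgΣh) / √[(nΣg² − (Σg)²)(nΣh² − (Σh)²)]
Numerator: 7×1975.33 − 89.9×150.7 = 279.38
Denominator: √[(9064.65 − 8082.01)(23633.33 − 22710.49)] = √[982.64 × 922.84] = 952.2707
r = 279.38 / 952.2707 ≈ 0.293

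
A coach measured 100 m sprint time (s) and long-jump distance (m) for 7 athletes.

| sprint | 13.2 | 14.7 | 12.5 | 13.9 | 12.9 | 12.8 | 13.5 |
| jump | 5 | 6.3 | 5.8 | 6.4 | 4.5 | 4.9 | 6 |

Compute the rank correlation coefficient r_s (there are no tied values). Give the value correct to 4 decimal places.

0.7143

Rank sprint: 4, 7, 1, 6, 3, 2, 5
Rank jump: 3, 6, 4, 7, 1, 2, 5
d = rank(sprint) − rank(jump): 1, 1, -3, -1, 2, 0, 0; Σd² = 16
ρ = 1 − 6Σd² / [n(n²−1)] = 1 − 6×16 / (7×48) = 1 − 96/336 ≈ 0.7143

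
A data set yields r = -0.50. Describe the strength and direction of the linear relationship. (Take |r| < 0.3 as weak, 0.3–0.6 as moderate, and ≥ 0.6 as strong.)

moderate negative

r = -0.50 < 0 so the relationship is negative.
|r| = 0.50, which falls in the moderate range.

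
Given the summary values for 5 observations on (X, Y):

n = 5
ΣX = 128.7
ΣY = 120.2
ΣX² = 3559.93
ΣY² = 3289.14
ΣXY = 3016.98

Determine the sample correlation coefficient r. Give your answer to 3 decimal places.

r = (nΣXY − ΣXΣY) / √[(nΣX² − (ΣX)²)(nΣY² − (ΣY)²)]
Numerator: 5×3016.98 − 128.7×120.2 = -384.84
Denominator: √[(17799.65 − 16563.69)(16445.7 − 14448.04)] = √[1235.96 × 1997.66] = 1571.3141
r = -384.84 / 1571.3141 ≈ -0.245

-0.245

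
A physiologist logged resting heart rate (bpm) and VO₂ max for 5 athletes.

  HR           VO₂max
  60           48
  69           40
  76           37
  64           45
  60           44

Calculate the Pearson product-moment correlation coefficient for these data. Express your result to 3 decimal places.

-0.929

n = 5, Σx = 329, Σy = 214, Σx² = 21833, Σy² = 9234, Σxy = 13972
nΣxy − ΣxΣy = 69860 − 70406 = -546
nΣx² − (Σx)² = 109165 − 108241 = 924; nΣy² − (Σy)² = 46170 − 45796 = 374
r = -546 / √(924 × 374) = -546 / 587.8571 ≈ -0.929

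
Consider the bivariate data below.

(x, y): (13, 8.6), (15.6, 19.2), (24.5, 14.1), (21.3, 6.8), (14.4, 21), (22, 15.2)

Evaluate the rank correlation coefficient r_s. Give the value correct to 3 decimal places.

-0.143

Rank x: 1, 3, 6, 4, 2, 5
Rank y: 2, 5, 3, 1, 6, 4
d = rank(x) − rank(y): -1, -2, 3, 3, -4, 1; Σd² = 40
ρ = 1 − 6Σd² / [n(n²−1)] = 1 − 6×40 / (6×35) = 1 − 240/210 ≈ -0.143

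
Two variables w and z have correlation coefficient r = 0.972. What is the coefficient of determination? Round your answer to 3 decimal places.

0.945

r² = (0.972)² = 0.945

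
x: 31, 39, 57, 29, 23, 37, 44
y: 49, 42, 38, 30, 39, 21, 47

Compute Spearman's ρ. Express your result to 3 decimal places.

Rank x: 3, 5, 7, 2, 1, 4, 6
Rank y: 7, 5, 3, 2, 4, 1, 6
d = rank(x) − rank(y): -4, 0, 4, 0, -3, 3, 0; Σd² = 50
ρ = 1 − 6Σd² / [n(n²−1)] = 1 − 6×50 / (7×48) = 1 − 300/336 ≈ 0.107

0.107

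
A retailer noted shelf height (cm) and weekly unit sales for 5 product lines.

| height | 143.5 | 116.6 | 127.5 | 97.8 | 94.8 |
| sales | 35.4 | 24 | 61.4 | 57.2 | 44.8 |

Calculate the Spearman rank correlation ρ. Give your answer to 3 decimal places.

-0.100

Rank height: 5, 3, 4, 2, 1
Rank sales: 2, 1, 5, 4, 3
d = rank(height) − rank(sales): 3, 2, -1, -2, -2; Σd² = 22
ρ = 1 − 6Σd² / [n(n²−1)] = 1 − 6×22 / (5×24) = 1 − 132/120 ≈ -0.100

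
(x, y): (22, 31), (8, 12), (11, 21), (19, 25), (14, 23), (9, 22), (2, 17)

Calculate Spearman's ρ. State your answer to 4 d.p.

0.9286

Rank x: 7, 2, 4, 6, 5, 3, 1
Rank y: 7, 1, 3, 6, 5, 4, 2
d = rank(x) − rank(y): 0, 1, 1, 0, 0, -1, -1; Σd² = 4
ρ = 1 − 6Σd² / [n(n²−1)] = 1 − 6×4 / (7×48) = 1 − 24/336 ≈ 0.9286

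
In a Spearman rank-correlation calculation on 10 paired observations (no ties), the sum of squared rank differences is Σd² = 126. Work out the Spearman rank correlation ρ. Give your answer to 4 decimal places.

ρ = 1 − 6Σd² / [n(n²−1)] = 1 − 6×126 / (10×99)
  = 1 − 756/990 = 1 − 0.76364 ≈ 0.2364

0.2364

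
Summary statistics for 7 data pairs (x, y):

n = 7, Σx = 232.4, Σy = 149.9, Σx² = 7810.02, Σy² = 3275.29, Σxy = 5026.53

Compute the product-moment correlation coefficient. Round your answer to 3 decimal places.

0.635

r = (nΣxy − ΣxΣy) / √[(nΣx² − (Σx)²)(nΣy² − (Σy)²)]
Numerator: 7×5026.53 − 232.4×149.9 = 348.95
Denominator: √[(54670.14 − 54009.76)(22927.03 − 22470.01)] = √[660.38 × 457.02] = 549.3695
r = 348.95 / 549.3695 ≈ 0.635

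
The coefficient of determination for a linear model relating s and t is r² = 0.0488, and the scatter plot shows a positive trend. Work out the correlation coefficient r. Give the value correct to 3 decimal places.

0.221

|r| = √0.0488 = 0.221
The association is positive, so r = 0.221.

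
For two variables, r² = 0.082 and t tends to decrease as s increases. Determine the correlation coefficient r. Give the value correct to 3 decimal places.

-0.286

|r| = √0.082 = 0.286
The association is negative, so r = −0.286.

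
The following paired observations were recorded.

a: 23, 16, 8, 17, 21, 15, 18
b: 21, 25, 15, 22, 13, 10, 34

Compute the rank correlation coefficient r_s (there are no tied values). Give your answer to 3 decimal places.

Rank a: 7, 3, 1, 4, 6, 2, 5
Rank b: 4, 6, 3, 5, 2, 1, 7
d = rank(a) − rank(b): 3, -3, -2, -1, 4, 1, -2; Σd² = 44
ρ = 1 − 6Σd² / [n(n²−1)] = 1 − 6×44 / (7×48) = 1 − 264/336 ≈ 0.214

0.214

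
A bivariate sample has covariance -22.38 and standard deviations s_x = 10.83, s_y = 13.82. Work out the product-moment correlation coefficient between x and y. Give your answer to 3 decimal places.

-0.150

r = Cov(x,y) / (s_x · s_y) = -22.38 / (10.83 × 13.82)
  = -22.38 / 149.6706 ≈ -0.150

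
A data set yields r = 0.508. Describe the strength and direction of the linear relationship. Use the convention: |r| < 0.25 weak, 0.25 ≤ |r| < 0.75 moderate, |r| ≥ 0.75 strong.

r = 0.508 > 0 so the relationship is positive.
|r| = 0.508, which falls in the moderate range.

moderate positive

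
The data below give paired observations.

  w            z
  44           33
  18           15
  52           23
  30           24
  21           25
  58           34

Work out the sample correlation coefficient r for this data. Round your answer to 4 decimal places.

0.7039

n = 6, Σw = 223, Σz = 154, Σw² = 9669, Σz² = 4200, Σwz = 6135
nΣwz − ΣwΣz = 36810 − 34342 = 2468
nΣw² − (Σw)² = 58014 − 49729 = 8285; nΣz² − (Σz)² = 25200 − 23716 = 1484
r = 2468 / √(8285 × 1484) = 2468 / 3506.4141 ≈ 0.7039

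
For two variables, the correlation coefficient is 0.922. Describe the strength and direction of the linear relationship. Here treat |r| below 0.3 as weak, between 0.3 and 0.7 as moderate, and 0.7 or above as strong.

r = 0.922 > 0 so the relationship is positive.
|r| = 0.922, which falls in the strong range.

strong positive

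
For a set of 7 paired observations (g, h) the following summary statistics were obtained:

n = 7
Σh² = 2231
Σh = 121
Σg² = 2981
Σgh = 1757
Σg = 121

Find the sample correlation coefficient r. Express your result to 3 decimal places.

-0.950

r = (nΣgh − ΣgΣh) / √[(nΣg² − (Σg)²)(nΣh² − (Σh)²)]
Numerator: 7×1757 − 121×121 = -2342
Denominator: √[(20867 − 14641)(15617 − 14641)] = √[6226 × 976] = 2465.0712
r = -2342 / 2465.0712 ≈ -0.950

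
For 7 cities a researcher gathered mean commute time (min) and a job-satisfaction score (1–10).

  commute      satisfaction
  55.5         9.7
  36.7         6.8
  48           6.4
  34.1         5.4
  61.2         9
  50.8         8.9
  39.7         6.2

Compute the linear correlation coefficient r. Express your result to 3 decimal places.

0.865

n = 7, Σx = 326, Σy = 52.4, Σx² = 15796.12, Σy² = 409.1, Σxy = 2528.31
nΣxy − ΣxΣy = 17698.17 − 17082.4 = 615.77
nΣx² − (Σx)² = 110572.84 − 106276 = 4296.84; nΣy² − (Σy)² = 2863.7 − 2745.76 = 117.94
r = 615.77 / √(4296.84 × 117.94) = 615.77 / 711.8773 ≈ 0.865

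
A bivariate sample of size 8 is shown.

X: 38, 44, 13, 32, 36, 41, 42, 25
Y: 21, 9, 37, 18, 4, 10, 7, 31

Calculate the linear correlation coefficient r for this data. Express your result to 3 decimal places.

-0.883

n = 8, ΣX = 271, ΣY = 137, ΣX² = 9939, ΣY² = 3341, ΣXY = 3874
nΣXY − ΣXΣY = 30992 − 37127 = -6135
nΣX² − (ΣX)² = 79512 − 73441 = 6071; nΣY² − (ΣY)² = 26728 − 18769 = 7959
r = -6135 / √(6071 × 7959) = -6135 / 6951.1934 ≈ -0.883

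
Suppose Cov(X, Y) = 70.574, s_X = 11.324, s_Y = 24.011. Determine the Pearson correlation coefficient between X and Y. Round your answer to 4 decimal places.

0.2596

r = Cov(X,Y) / (s_X · s_Y) = 70.574 / (11.324 × 24.011)
  = 70.574 / 271.9006 ≈ 0.2596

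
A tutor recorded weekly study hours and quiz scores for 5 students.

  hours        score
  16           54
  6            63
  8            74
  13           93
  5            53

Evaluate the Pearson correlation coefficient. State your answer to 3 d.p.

0.232

n = 5, Σx = 48, Σy = 337, Σx² = 550, Σy² = 23819, Σxy = 3308
nΣxy − ΣxΣy = 16540 − 16176 = 364
nΣx² − (Σx)² = 2750 − 2304 = 446; nΣy² − (Σy)² = 119095 − 113569 = 5526
r = 364 / √(446 × 5526) = 364 / 1569.9032 ≈ 0.232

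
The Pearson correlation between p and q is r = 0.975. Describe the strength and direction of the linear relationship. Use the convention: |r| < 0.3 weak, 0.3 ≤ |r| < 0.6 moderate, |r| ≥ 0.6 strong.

strong positive

r = 0.975 > 0 so the relationship is positive.
|r| = 0.975, which falls in the strong range.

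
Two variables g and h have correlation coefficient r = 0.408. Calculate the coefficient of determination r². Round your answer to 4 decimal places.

0.1665

r² = (0.408)² = 0.1665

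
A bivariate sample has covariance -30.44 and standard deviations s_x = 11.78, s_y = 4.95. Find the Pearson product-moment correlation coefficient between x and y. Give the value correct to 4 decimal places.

-0.5220

r = Cov(x,y) / (s_x · s_y) = -30.44 / (11.78 × 4.95)
  = -30.44 / 58.3110 ≈ -0.5220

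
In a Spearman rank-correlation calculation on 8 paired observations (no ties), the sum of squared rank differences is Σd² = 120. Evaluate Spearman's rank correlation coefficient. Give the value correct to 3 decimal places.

-0.429

ρ = 1 − 6Σd² / [n(n²−1)] = 1 − 6×120 / (8×63)
  = 1 − 720/504 = 1 − 1.4286 ≈ -0.429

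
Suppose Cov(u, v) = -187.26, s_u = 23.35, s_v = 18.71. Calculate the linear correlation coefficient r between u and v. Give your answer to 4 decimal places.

-0.4286

r = Cov(u,v) / (s_u · s_v) = -187.26 / (23.35 × 18.71)
  = -187.26 / 436.8785 ≈ -0.4286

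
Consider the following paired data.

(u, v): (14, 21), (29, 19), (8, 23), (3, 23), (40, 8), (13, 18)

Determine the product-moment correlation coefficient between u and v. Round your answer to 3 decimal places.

n = 6, Σu = 107, Σv = 112, Σu² = 2879, Σv² = 2248, Σuv = 1652
nΣuv − ΣuΣv = 9912 − 11984 = -2072
nΣu² − (Σu)² = 17274 − 11449 = 5825; nΣv² − (Σv)² = 13488 − 12544 = 944
r = -2072 / √(5825 × 944) = -2072 / 2344.9520 ≈ -0.884

-0.884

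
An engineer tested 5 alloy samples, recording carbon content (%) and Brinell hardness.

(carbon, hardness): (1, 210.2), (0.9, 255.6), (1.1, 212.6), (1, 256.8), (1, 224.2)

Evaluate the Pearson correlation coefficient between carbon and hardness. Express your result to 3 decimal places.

-0.666

n = 5, Σx = 5, Σy = 1159.4, Σx² = 5.02, Σy² = 270926.04, Σxy = 1155.1
nΣxy − ΣxΣy = 5775.5 − 5797 = -21.5
nΣx² − (Σx)² = 25.1 − 25 = 0.1; nΣy² − (Σy)² = 1354630.2 − 1344208.36 = 10421.84
r = -21.5 / √(0.1 × 10421.84) = -21.5 / 32.2829 ≈ -0.666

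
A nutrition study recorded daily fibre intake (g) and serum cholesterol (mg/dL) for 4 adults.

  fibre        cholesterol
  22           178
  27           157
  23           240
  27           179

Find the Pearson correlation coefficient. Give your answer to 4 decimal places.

-0.5434

n = 4, Σx = 99, Σy = 754, Σx² = 2471, Σy² = 145974, Σxy = 18508
nΣxy − ΣxΣy = 74032 − 74646 = -614
nΣx² − (Σx)² = 9884 − 9801 = 83; nΣy² − (Σy)² = 583896 − 568516 = 15380
r = -614 / √(83 × 15380) = -614 / 1129.8407 ≈ -0.5434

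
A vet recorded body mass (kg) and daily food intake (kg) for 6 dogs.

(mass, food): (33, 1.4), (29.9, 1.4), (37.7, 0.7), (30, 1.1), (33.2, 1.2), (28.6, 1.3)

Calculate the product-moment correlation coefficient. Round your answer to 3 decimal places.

n = 6, Σx = 192.4, Σy = 7.1, Σx² = 6224.5, Σy² = 8.75, Σxy = 224.47
nΣxy − ΣxΣy = 1346.82 − 1366.04 = -19.22
nΣx² − (Σx)² = 37347 − 37017.76 = 329.24; nΣy² − (Σy)² = 52.5 − 50.41 = 2.09
r = -19.22 / √(329.24 × 2.09) = -19.22 / 26.2319 ≈ -0.733

-0.733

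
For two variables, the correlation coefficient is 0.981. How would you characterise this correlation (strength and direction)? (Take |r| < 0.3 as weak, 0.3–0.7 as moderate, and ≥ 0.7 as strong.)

strong positive

r = 0.981 > 0 so the relationship is positive.
|r| = 0.981, which falls in the strong range.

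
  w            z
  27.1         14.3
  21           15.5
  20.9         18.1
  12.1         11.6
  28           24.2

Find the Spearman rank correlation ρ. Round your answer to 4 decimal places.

0.6000

Rank w: 4, 3, 2, 1, 5
Rank z: 2, 3, 4, 1, 5
d = rank(w) − rank(z): 2, 0, -2, 0, 0; Σd² = 8
ρ = 1 − 6Σd² / [n(n²−1)] = 1 − 6×8 / (5×24) = 1 − 48/120 ≈ 0.6000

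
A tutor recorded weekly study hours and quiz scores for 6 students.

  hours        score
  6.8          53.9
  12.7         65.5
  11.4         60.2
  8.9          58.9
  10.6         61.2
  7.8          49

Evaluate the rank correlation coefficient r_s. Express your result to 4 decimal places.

0.8857

Rank hours: 1, 6, 5, 3, 4, 2
Rank score: 2, 6, 4, 3, 5, 1
d = rank(hours) − rank(score): -1, 0, 1, 0, -1, 1; Σd² = 4
ρ = 1 − 6Σd² / [n(n²−1)] = 1 − 6×4 / (6×35) = 1 − 24/210 ≈ 0.8857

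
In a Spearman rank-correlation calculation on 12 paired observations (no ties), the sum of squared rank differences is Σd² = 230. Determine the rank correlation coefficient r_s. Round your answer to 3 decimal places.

ρ = 1 − 6Σd² / [n(n²−1)] = 1 − 6×230 / (12×143)
  = 1 − 1380/1716 = 1 − 0.8042 ≈ 0.196

0.196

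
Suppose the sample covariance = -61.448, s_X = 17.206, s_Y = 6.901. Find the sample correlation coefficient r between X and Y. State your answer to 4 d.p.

-0.5175

r = Cov(X,Y) / (s_X · s_Y) = -61.448 / (17.206 × 6.901)
  = -61.448 / 118.7386 ≈ -0.5175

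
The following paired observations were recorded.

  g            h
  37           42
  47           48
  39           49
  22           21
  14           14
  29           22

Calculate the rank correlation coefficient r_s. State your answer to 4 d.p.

Rank g: 4, 6, 5, 2, 1, 3
Rank h: 4, 5, 6, 2, 1, 3
d = rank(g) − rank(h): 0, 1, -1, 0, 0, 0; Σd² = 2
ρ = 1 − 6Σd² / [n(n²−1)] = 1 − 6×2 / (6×35) = 1 − 12/210 ≈ 0.9429

0.9429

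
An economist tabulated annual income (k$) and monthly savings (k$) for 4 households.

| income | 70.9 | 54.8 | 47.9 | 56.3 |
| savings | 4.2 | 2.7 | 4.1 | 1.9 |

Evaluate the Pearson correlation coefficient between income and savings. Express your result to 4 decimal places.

0.2367

n = 4, Σx = 229.9, Σy = 12.9, Σx² = 13493.95, Σy² = 45.35, Σxy = 749.1
nΣxy − ΣxΣy = 2996.4 − 2965.71 = 30.69
nΣx² − (Σx)² = 53975.8 − 52854.01 = 1121.79; nΣy² − (Σy)² = 181.4 − 166.41 = 14.99
r = 30.69 / √(1121.79 × 14.99) = 30.69 / 129.6751 ≈ 0.2367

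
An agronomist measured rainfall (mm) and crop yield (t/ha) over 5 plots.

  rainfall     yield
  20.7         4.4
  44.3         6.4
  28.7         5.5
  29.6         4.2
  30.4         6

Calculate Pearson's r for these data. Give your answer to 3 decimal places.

n = 5, Σx = 153.7, Σy = 26.5, Σx² = 5014.99, Σy² = 144.21, Σxy = 839.17
nΣxy − ΣxΣy = 4195.85 − 4073.05 = 122.8
nΣx² − (Σx)² = 25074.95 − 23623.69 = 1451.26; nΣy² − (Σy)² = 721.05 − 702.25 = 18.8
r = 122.8 / √(1451.26 × 18.8) = 122.8 / 165.1777 ≈ 0.743

0.743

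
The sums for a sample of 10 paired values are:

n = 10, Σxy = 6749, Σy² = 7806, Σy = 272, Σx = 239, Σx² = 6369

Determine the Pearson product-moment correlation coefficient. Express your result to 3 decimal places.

0.480

r = (nΣxy − ΣxΣy) / √[(nΣx² − (Σx)²)(nΣy² − (Σy)²)]
Numerator: 10×6749 − 239×272 = 2482
Denominator: √[(63690 − 57121)(78060 − 73984)] = √[6569 × 4076] = 5174.4801
r = 2482 / 5174.4801 ≈ 0.480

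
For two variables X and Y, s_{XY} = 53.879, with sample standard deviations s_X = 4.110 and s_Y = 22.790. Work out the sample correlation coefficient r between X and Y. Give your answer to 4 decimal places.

0.5752

r = Cov(X,Y) / (s_X · s_Y) = 53.879 / (4.110 × 22.790)
  = 53.879 / 93.6669 ≈ 0.5752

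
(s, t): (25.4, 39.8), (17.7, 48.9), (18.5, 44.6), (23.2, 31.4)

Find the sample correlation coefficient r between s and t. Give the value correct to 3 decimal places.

-0.739

n = 4, Σs = 84.8, Σt = 164.7, Σs² = 1838.94, Σt² = 6950.37, Σst = 3430.03
nΣst − ΣsΣt = 13720.12 − 13966.56 = -246.44
nΣs² − (Σs)² = 7355.76 − 7191.04 = 164.72; nΣt² − (Σt)² = 27801.48 − 27126.09 = 675.39
r = -246.44 / √(164.72 × 675.39) = -246.44 / 333.5420 ≈ -0.739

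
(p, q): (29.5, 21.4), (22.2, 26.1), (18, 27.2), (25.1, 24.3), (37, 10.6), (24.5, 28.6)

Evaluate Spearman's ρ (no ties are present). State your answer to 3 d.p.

Rank p: 5, 2, 1, 4, 6, 3
Rank q: 2, 4, 5, 3, 1, 6
d = rank(p) − rank(q): 3, -2, -4, 1, 5, -3; Σd² = 64
ρ = 1 − 6Σd² / [n(n²−1)] = 1 − 6×64 / (6×35) = 1 − 384/210 ≈ -0.829

-0.829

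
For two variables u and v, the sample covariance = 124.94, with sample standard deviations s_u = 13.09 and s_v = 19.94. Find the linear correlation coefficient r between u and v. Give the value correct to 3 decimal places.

0.479

r = Cov(u,v) / (s_u · s_v) = 124.94 / (13.09 × 19.94)
  = 124.94 / 261.0146 ≈ 0.479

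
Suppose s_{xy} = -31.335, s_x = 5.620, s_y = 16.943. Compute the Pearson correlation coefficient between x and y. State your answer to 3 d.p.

r = Cov(x,y) / (s_x · s_y) = -31.335 / (5.620 × 16.943)
  = -31.335 / 95.2197 ≈ -0.329

-0.329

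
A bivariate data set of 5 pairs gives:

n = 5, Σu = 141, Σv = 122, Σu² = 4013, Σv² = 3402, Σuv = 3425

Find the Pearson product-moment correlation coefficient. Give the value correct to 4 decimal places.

r = (nΣuv − ΣuΣv) / √[(nΣu² − (Σu)²)(nΣv² − (Σv)²)]
Numerator: 5×3425 − 141×122 = -77
Denominator: √[(20065 − 19881)(17010 − 14884)] = √[184 × 2126] = 625.4470
r = -77 / 625.4470 ≈ -0.1231

-0.1231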